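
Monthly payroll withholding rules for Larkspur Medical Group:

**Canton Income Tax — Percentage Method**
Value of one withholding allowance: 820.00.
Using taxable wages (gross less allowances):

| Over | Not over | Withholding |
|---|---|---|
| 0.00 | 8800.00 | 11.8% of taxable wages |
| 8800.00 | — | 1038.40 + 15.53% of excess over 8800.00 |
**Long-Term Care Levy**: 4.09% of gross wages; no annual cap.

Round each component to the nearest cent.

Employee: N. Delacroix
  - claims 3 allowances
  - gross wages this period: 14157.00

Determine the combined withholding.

2067.32

Canton Income Tax: taxable = 14157.00 − 3×820.00 = 11697.00
  1038.40 + 15.53% × (11697.00 − 8800.00) = 1038.40 + 15.53% × 2897.00 = 1488.30
Long-Term Care Levy: 4.09% × 14157.00 = 579.02
Total: 1488.30 + 579.02 = 2067.32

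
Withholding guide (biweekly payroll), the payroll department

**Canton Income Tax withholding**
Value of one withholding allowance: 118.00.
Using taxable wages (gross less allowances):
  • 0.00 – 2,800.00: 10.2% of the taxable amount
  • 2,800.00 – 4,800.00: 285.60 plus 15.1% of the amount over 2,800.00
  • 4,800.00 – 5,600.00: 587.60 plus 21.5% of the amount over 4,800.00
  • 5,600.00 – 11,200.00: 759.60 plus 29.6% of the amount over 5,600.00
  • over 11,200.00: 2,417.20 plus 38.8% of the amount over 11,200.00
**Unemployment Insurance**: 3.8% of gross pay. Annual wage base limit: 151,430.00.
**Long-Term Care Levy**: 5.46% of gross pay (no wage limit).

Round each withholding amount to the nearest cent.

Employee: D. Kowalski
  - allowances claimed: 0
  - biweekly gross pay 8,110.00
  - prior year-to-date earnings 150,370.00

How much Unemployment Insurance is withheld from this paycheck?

40.28

Unemployment Insurance: cap 151,430.00 − YTD 150,370.00 = 1,060.00 subject; 3.8% × 1,060.00 = 40.28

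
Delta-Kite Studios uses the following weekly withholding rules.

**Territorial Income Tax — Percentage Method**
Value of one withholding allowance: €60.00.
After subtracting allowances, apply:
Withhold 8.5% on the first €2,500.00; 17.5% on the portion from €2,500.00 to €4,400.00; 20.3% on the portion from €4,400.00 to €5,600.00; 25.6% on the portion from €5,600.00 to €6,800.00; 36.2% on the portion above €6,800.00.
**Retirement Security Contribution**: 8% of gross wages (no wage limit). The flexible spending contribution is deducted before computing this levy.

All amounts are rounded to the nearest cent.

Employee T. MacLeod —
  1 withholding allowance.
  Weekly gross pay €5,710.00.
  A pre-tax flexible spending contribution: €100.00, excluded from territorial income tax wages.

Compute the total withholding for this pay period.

€1,227.25

Territorial Income Tax: taxable = €5,710.00 − €100.00 − 1×€60.00 = €5,550.00
  €545.00 + 20.3% × (€5,550.00 − €4,400.00) = €545.00 + 20.3% × €1,150.00 = €778.45
Retirement Security Contribution: 8% × €5,610.00 = €448.80
Total: €778.45 + €448.80 = €1,227.25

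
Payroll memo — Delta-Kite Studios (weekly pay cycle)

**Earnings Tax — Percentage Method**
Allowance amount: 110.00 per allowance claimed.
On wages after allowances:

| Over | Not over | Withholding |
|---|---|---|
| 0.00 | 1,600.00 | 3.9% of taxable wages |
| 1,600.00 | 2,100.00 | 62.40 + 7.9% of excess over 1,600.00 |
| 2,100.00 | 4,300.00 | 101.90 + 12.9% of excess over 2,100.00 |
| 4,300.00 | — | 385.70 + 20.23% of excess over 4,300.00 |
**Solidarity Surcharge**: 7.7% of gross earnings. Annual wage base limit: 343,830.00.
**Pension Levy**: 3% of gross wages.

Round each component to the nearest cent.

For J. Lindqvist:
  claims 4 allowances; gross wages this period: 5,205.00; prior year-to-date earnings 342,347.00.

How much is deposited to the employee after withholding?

4,454.89

Earnings Tax: taxable = 5,205.00 − 4×110.00 = 4,765.00
  385.70 + 20.23% × (4,765.00 − 4,300.00) = 385.70 + 20.23% × 465.00 = 479.77
Solidarity Surcharge: cap 343,830.00 − YTD 342,347.00 = 1,483.00 subject; 7.7% × 1,483.00 = 114.19
Pension Levy: 3% × 5,205.00 = 156.15
Total withheld: 479.77 + 114.19 + 156.15 = 750.11
Net pay: 5,205.00 − 750.11 = 4,454.89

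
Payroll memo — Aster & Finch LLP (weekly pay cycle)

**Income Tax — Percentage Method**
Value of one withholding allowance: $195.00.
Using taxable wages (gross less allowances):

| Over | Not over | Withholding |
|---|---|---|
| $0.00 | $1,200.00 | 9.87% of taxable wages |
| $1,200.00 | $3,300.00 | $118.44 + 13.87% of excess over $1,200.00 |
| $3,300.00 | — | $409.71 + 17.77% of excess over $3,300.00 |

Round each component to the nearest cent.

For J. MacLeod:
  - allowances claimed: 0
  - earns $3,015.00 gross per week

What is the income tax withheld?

Income Tax: taxable = $3,015.00
  $118.44 + 13.87% × ($3,015.00 − $1,200.00) = $118.44 + 13.87% × $1,815.00 = $370.18

$370.18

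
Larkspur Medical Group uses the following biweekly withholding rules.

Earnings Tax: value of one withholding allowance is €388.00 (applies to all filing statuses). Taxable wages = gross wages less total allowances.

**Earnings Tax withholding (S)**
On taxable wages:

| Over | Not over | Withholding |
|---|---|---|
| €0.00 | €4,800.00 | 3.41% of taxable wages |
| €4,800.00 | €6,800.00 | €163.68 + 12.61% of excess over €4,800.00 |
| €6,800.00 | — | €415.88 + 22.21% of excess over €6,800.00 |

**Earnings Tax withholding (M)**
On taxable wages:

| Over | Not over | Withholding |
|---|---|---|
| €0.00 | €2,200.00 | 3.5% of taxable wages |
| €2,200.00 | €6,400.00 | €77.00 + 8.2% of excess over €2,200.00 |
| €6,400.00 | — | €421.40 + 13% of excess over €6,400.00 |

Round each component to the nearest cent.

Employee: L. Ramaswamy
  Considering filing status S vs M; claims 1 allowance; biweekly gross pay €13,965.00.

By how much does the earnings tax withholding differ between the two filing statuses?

€566.64

Earnings Tax (S): taxable = €13,965.00 − 1×€388.00 = €13,577.00
  €415.88 + 22.21% × (€13,577.00 − €6,800.00) = €415.88 + 22.21% × €6,777.00 = €1,921.05
Earnings Tax (M): taxable = €13,965.00 − 1×€388.00 = €13,577.00
  €421.40 + 13% × (€13,577.00 − €6,400.00) = €421.40 + 13% × €7,177.00 = €1,354.41
Difference: |€1,921.05 − €1,354.41| = €566.64 (higher under S)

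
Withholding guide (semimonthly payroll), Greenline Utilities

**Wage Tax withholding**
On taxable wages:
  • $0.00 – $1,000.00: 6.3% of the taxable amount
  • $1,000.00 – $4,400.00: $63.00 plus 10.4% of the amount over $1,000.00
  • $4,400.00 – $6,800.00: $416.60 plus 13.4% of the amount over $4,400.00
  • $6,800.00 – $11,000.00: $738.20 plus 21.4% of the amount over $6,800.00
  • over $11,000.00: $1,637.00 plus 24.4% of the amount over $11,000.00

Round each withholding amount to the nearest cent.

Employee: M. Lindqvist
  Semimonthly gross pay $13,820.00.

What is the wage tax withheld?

Wage Tax: taxable = $13,820.00
  $1,637.00 + 24.4% × ($13,820.00 − $11,000.00) = $1,637.00 + 24.4% × $2,820.00 = $2,325.08

$2,325.08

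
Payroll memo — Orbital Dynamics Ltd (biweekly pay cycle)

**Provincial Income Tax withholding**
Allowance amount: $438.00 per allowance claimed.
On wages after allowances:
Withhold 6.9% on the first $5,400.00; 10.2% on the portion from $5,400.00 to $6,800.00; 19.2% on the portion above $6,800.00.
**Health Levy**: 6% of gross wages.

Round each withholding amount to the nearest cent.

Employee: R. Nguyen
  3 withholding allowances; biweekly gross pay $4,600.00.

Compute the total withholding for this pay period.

Provincial Income Tax: taxable = $4,600.00 − 3×$438.00 = $3,286.00
  6.9% × $3,286.00 = $226.73
Health Levy: 6% × $4,600.00 = $276.00
Total: $226.73 + $276.00 = $502.73

$502.73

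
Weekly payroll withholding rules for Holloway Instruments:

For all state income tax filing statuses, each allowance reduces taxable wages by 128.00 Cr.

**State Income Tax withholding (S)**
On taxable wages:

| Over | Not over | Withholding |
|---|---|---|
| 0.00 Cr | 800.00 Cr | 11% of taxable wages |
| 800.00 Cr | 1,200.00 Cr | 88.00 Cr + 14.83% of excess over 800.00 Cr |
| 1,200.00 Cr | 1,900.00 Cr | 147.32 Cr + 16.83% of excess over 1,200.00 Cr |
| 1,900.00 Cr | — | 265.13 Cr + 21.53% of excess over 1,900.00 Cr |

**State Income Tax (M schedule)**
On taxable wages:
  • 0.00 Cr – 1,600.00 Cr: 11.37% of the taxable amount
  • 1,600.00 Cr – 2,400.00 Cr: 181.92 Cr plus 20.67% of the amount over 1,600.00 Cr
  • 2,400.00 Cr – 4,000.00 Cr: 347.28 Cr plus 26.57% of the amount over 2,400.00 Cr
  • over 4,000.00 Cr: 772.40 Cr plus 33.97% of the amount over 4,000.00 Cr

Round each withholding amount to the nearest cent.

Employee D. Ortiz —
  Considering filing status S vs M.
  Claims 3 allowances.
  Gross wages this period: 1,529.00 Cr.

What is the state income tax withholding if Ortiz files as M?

130.19 Cr

State Income Tax (M): taxable = 1,529.00 Cr − 3×128.00 Cr = 1,145.00 Cr
  11.37% × 1,145.00 Cr = 130.19 Cr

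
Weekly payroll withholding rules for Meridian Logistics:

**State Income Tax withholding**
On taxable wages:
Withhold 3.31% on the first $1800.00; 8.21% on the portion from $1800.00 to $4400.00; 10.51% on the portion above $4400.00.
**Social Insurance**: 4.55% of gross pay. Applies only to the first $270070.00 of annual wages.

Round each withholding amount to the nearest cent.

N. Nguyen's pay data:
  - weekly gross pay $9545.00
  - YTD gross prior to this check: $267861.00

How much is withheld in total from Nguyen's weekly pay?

$914.29

State Income Tax: taxable = $9545.00
  $273.04 + 10.51% × ($9545.00 − $4400.00) = $273.04 + 10.51% × $5145.00 = $813.78
Social Insurance: cap $270070.00 − YTD $267861.00 = $2209.00 subject; 4.55% × $2209.00 = $100.51
Total: $813.78 + $100.51 = $914.29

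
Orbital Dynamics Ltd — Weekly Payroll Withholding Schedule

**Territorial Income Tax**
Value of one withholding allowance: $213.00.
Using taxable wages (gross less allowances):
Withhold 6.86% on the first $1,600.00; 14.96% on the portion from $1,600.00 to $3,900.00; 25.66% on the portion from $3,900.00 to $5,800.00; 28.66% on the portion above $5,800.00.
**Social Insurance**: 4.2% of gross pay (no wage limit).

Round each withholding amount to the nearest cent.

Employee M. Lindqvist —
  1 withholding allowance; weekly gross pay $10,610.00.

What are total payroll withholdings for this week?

Territorial Income Tax: taxable = $10,610.00 − 1×$213.00 = $10,397.00
  $941.38 + 28.66% × ($10,397.00 − $5,800.00) = $941.38 + 28.66% × $4,597.00 = $2,258.88
Social Insurance: 4.2% × $10,610.00 = $445.62
Total: $2,258.88 + $445.62 = $2,704.50

$2,704.50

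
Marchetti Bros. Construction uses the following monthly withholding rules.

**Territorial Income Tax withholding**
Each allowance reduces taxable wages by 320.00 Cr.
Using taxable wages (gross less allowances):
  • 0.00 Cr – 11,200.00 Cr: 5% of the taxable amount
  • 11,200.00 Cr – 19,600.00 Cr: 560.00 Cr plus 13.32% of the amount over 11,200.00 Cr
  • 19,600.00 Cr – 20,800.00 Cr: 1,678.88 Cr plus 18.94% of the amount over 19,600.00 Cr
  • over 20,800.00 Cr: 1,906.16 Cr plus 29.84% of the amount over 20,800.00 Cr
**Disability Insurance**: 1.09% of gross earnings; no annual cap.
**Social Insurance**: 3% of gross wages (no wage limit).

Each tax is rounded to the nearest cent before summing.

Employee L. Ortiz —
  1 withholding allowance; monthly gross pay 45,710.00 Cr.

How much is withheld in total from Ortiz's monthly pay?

Territorial Income Tax: taxable = 45,710.00 Cr − 1×320.00 Cr = 45,390.00 Cr
  1,906.16 Cr + 29.84% × (45,390.00 Cr − 20,800.00 Cr) = 1,906.16 Cr + 29.84% × 24,590.00 Cr = 9,243.82 Cr
Disability Insurance: 1.09% × 45,710.00 Cr = 498.24 Cr
Social Insurance: 3% × 45,710.00 Cr = 1,371.30 Cr
Total: 9,243.82 Cr + 498.24 Cr + 1,371.30 Cr = 11,113.36 Cr

11,113.36 Cr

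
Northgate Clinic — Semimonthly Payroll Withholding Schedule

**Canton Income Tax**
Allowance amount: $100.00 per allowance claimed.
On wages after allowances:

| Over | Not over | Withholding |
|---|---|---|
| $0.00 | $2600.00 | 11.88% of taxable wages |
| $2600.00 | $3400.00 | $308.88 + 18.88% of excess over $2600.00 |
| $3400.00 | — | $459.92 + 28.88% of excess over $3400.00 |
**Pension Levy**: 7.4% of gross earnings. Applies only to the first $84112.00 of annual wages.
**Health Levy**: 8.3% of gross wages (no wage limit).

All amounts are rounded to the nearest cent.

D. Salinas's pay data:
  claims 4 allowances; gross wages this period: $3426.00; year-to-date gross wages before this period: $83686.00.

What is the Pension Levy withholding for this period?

Pension Levy: cap $84112.00 − YTD $83686.00 = $426.00 subject; 7.4% × $426.00 = $31.52

$31.52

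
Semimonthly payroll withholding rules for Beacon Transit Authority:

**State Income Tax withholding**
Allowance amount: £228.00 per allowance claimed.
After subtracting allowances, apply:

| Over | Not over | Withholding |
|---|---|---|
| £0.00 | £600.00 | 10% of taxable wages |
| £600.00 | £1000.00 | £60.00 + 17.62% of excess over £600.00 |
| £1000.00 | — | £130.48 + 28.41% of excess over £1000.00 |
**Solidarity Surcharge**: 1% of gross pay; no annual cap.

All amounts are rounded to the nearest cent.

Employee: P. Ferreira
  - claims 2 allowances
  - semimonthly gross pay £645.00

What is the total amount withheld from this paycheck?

State Income Tax: taxable = £645.00 − 2×£228.00 = £189.00
  10% × £189.00 = £18.90
Solidarity Surcharge: 1% × £645.00 = £6.45
Total: £18.90 + £6.45 = £25.35

£25.35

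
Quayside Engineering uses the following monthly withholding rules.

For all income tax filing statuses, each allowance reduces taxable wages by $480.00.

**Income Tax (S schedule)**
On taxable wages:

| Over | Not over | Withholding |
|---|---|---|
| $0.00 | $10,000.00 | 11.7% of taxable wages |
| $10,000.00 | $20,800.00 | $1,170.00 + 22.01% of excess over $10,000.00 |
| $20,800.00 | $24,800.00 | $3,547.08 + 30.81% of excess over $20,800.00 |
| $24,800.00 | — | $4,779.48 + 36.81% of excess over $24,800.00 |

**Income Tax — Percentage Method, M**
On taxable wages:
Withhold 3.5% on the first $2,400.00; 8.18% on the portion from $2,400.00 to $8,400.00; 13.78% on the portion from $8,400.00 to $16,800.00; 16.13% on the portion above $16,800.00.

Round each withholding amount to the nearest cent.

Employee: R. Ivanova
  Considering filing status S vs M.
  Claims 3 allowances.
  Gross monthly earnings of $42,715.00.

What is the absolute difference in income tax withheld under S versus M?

$5,163.79

Income Tax (S): taxable = $42,715.00 − 3×$480.00 = $41,275.00
  $4,779.48 + 36.81% × ($41,275.00 − $24,800.00) = $4,779.48 + 36.81% × $16,475.00 = $10,843.93
Income Tax (M): taxable = $42,715.00 − 3×$480.00 = $41,275.00
  $1,732.32 + 16.13% × ($41,275.00 − $16,800.00) = $1,732.32 + 16.13% × $24,475.00 = $5,680.14
Difference: |$10,843.93 − $5,680.14| = $5,163.79 (higher under S)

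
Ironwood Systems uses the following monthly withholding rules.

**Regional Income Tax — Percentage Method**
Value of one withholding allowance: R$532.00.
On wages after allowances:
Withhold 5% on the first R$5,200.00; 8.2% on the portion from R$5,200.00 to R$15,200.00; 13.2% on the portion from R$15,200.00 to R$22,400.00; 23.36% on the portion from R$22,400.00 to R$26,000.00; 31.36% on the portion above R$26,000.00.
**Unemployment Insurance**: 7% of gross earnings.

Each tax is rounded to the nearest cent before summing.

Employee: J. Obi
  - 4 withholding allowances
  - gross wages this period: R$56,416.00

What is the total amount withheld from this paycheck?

R$15,691.60

Regional Income Tax: taxable = R$56,416.00 − 4×R$532.00 = R$54,288.00
  R$2,871.36 + 31.36% × (R$54,288.00 − R$26,000.00) = R$2,871.36 + 31.36% × R$28,288.00 = R$11,742.48
Unemployment Insurance: 7% × R$56,416.00 = R$3,949.12
Total: R$11,742.48 + R$3,949.12 = R$15,691.60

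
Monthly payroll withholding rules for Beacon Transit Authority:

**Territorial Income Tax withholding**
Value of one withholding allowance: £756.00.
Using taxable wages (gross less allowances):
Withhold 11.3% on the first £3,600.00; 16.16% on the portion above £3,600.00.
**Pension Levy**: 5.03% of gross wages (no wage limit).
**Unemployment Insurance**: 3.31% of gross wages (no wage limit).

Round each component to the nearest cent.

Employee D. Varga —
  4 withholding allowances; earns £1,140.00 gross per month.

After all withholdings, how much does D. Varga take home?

£1,044.93

Territorial Income Tax: taxable = £1,140.00 − 4×£756.00 = £-1,884.00
  Taxable ≤ 0 → £0.00
Pension Levy: 5.03% × £1,140.00 = £57.34
Unemployment Insurance: 3.31% × £1,140.00 = £37.73
Total withheld: £0.00 + £57.34 + £37.73 = £95.07
Net pay: £1,140.00 − £95.07 = £1,044.93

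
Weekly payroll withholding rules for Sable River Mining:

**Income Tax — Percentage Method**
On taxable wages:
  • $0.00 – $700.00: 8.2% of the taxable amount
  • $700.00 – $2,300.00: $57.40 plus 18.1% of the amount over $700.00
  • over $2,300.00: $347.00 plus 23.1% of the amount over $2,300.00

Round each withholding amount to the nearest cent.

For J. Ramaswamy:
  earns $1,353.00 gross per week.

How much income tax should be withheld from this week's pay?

Income Tax: taxable = $1,353.00
  $57.40 + 18.1% × ($1,353.00 − $700.00) = $57.40 + 18.1% × $653.00 = $175.59

$175.59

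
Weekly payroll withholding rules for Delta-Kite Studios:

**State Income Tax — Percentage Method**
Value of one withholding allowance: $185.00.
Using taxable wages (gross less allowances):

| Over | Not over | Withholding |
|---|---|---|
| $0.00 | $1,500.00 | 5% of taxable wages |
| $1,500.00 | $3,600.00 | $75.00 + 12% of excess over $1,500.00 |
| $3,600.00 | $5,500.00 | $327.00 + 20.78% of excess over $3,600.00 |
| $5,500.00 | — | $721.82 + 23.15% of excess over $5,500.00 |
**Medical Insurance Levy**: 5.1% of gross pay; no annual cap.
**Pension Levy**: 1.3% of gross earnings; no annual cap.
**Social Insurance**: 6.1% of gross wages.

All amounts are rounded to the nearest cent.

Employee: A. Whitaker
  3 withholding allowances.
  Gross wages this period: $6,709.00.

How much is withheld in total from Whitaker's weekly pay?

State Income Tax: taxable = $6,709.00 − 3×$185.00 = $6,154.00
  $721.82 + 23.15% × ($6,154.00 − $5,500.00) = $721.82 + 23.15% × $654.00 = $873.22
Medical Insurance Levy: 5.1% × $6,709.00 = $342.16
Pension Levy: 1.3% × $6,709.00 = $87.22
Social Insurance: 6.1% × $6,709.00 = $409.25
Total: $873.22 + $342.16 + $87.22 + $409.25 = $1,711.85

$1,711.85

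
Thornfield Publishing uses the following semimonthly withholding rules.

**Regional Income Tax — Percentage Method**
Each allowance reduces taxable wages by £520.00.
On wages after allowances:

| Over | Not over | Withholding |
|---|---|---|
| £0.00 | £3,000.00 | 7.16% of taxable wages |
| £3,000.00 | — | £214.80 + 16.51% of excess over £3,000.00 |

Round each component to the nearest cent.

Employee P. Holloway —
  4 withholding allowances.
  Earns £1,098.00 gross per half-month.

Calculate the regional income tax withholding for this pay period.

Regional Income Tax: taxable = £1,098.00 − 4×£520.00 = £-982.00
  Taxable ≤ 0 → £0.00

£0.00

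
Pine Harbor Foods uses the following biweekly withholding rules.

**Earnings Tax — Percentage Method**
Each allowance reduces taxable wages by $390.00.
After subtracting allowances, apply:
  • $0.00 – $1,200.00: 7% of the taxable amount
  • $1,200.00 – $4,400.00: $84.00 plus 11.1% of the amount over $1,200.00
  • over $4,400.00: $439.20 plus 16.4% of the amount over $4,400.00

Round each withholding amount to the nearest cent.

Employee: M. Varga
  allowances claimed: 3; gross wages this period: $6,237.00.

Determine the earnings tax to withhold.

$548.59

Earnings Tax: taxable = $6,237.00 − 3×$390.00 = $5,067.00
  $439.20 + 16.4% × ($5,067.00 − $4,400.00) = $439.20 + 16.4% × $667.00 = $548.59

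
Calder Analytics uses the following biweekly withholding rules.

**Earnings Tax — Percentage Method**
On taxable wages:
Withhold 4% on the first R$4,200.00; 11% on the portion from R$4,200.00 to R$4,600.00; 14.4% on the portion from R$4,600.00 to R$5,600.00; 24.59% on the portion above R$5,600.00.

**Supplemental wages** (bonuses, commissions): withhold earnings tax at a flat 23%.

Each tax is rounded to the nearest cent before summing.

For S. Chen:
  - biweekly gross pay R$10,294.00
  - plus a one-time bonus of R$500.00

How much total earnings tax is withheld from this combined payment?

Earnings Tax: taxable = R$10,294.00
  R$356.00 + 24.59% × (R$10,294.00 − R$5,600.00) = R$356.00 + 24.59% × R$4,694.00 = R$1,510.25
Supplemental (23% flat on bonus): 23% × R$500.00 = R$115.00
Total earnings tax: R$1,510.25 + R$115.00 = R$1,625.25

R$1,625.25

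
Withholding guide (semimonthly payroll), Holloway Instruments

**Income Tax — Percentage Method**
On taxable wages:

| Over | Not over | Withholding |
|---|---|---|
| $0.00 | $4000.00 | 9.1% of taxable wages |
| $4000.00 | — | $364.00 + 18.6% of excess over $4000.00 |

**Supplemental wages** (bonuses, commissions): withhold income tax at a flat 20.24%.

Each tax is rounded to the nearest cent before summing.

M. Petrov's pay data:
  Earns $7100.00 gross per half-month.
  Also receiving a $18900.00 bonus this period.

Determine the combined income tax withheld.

Income Tax: taxable = $7100.00
  $364.00 + 18.6% × ($7100.00 − $4000.00) = $364.00 + 18.6% × $3100.00 = $940.60
Supplemental (20.24% flat on bonus): 20.24% × $18900.00 = $3825.36
Total income tax: $940.60 + $3825.36 = $4765.96

$4765.96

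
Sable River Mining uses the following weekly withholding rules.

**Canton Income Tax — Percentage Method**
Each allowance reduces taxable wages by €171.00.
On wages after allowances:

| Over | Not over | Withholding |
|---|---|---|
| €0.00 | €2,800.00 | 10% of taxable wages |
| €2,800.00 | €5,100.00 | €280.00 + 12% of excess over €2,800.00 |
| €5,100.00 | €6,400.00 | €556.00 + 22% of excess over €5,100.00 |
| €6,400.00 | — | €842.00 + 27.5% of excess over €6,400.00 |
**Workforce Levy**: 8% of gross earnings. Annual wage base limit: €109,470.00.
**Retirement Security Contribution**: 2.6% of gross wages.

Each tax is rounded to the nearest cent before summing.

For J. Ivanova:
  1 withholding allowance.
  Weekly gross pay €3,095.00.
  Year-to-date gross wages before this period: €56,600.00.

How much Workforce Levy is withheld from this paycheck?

Workforce Levy: 8% × €3,095.00 = €247.60

€247.60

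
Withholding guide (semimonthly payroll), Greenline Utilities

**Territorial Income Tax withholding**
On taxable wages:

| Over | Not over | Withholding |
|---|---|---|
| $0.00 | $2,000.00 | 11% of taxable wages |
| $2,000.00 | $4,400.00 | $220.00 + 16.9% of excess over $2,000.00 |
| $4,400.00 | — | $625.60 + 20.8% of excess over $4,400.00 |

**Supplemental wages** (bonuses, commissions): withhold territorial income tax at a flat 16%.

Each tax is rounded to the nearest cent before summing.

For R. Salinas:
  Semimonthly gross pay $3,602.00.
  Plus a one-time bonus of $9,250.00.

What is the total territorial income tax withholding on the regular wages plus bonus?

Territorial Income Tax: taxable = $3,602.00
  $220.00 + 16.9% × ($3,602.00 − $2,000.00) = $220.00 + 16.9% × $1,602.00 = $490.74
Supplemental (16% flat on bonus): 16% × $9,250.00 = $1,480.00
Total territorial income tax: $490.74 + $1,480.00 = $1,970.74

$1,970.74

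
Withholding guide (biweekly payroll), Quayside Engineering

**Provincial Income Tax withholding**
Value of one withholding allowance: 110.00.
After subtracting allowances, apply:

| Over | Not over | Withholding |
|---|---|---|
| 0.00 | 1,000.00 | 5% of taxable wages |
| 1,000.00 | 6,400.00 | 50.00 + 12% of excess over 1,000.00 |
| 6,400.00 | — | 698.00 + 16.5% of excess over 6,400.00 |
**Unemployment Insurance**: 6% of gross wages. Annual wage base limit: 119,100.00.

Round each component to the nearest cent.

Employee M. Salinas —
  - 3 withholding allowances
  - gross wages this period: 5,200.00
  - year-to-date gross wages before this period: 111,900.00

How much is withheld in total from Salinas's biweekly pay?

Provincial Income Tax: taxable = 5,200.00 − 3×110.00 = 4,870.00
  50.00 + 12% × (4,870.00 − 1,000.00) = 50.00 + 12% × 3,870.00 = 514.40
Unemployment Insurance: 6% × 5,200.00 = 312.00
Total: 514.40 + 312.00 = 826.40

826.40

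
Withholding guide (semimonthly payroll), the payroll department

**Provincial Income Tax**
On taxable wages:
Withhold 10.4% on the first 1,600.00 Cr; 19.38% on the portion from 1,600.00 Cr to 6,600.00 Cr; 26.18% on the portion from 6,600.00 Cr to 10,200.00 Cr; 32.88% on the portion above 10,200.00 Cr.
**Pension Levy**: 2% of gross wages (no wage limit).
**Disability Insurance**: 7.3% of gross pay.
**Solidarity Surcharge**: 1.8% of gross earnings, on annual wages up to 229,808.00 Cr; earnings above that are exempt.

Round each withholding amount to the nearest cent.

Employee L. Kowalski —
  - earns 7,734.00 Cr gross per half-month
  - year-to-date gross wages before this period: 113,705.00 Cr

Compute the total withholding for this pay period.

2,290.75 Cr

Provincial Income Tax: taxable = 7,734.00 Cr
  1,135.40 Cr + 26.18% × (7,734.00 Cr − 6,600.00 Cr) = 1,135.40 Cr + 26.18% × 1,134.00 Cr = 1,432.28 Cr
Pension Levy: 2% × 7,734.00 Cr = 154.68 Cr
Disability Insurance: 7.3% × 7,734.00 Cr = 564.58 Cr
Solidarity Surcharge: 1.8% × 7,734.00 Cr = 139.21 Cr
Total: 1,432.28 Cr + 154.68 Cr + 564.58 Cr + 139.21 Cr = 2,290.75 Cr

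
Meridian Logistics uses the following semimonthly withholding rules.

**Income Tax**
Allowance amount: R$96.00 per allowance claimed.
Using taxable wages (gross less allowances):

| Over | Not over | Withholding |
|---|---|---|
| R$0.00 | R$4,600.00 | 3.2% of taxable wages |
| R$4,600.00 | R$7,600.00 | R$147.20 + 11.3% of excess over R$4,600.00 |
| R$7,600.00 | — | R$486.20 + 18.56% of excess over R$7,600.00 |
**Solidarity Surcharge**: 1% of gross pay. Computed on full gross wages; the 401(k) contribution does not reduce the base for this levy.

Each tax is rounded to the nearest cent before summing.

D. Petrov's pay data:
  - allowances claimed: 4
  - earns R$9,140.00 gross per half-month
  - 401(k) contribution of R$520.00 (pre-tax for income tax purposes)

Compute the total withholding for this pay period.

Income Tax: taxable = R$9,140.00 − R$520.00 − 4×R$96.00 = R$8,236.00
  R$486.20 + 18.56% × (R$8,236.00 − R$7,600.00) = R$486.20 + 18.56% × R$636.00 = R$604.24
Solidarity Surcharge: 1% × R$9,140.00 = R$91.40
Total: R$604.24 + R$91.40 = R$695.64

R$695.64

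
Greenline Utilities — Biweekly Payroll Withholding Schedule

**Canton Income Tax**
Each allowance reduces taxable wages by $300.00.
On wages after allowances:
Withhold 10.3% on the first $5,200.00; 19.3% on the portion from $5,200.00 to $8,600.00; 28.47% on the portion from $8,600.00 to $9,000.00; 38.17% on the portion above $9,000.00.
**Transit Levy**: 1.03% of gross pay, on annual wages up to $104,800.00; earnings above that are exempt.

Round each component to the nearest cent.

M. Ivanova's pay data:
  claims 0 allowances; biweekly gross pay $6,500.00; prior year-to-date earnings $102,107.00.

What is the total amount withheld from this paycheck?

Canton Income Tax: taxable = $6,500.00
  $535.60 + 19.3% × ($6,500.00 − $5,200.00) = $535.60 + 19.3% × $1,300.00 = $786.50
Transit Levy: cap $104,800.00 − YTD $102,107.00 = $2,693.00 subject; 1.03% × $2,693.00 = $27.74
Total: $786.50 + $27.74 = $814.24

$814.24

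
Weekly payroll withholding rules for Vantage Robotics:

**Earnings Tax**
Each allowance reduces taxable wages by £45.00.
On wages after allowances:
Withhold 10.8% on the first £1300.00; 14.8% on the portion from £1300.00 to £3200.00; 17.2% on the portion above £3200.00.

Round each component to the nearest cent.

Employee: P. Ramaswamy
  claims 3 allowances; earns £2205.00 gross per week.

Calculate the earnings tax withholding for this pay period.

Earnings Tax: taxable = £2205.00 − 3×£45.00 = £2070.00
  £140.40 + 14.8% × (£2070.00 − £1300.00) = £140.40 + 14.8% × £770.00 = £254.36

£254.36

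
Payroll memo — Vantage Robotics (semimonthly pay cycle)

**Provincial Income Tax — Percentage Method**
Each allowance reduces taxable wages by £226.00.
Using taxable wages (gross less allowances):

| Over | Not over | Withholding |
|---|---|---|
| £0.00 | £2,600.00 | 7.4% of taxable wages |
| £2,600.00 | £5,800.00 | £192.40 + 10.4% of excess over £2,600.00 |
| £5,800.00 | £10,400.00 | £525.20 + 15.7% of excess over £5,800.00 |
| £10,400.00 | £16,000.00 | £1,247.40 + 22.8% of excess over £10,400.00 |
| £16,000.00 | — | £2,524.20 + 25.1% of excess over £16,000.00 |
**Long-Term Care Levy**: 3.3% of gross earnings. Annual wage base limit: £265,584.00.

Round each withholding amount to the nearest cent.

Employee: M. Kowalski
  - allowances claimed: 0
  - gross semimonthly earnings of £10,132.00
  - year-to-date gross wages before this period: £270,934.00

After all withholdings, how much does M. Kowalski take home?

£8,926.68

Provincial Income Tax: taxable = £10,132.00
  £525.20 + 15.7% × (£10,132.00 − £5,800.00) = £525.20 + 15.7% × £4,332.00 = £1,205.32
Long-Term Care Levy: YTD £270,934.00 ≥ cap £265,584.00 → £0.00
Total withheld: £1,205.32 + £0.00 = £1,205.32
Net pay: £10,132.00 − £1,205.32 = £8,926.68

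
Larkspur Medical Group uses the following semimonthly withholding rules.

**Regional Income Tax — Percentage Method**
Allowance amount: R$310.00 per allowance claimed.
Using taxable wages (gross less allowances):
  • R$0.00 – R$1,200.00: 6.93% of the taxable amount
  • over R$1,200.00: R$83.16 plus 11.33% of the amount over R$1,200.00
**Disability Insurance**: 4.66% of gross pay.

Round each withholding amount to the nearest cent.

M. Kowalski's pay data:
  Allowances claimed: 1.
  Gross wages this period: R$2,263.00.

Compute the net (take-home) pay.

R$1,989.07

Regional Income Tax: taxable = R$2,263.00 − 1×R$310.00 = R$1,953.00
  R$83.16 + 11.33% × (R$1,953.00 − R$1,200.00) = R$83.16 + 11.33% × R$753.00 = R$168.47
Disability Insurance: 4.66% × R$2,263.00 = R$105.46
Total withheld: R$168.47 + R$105.46 = R$273.93
Net pay: R$2,263.00 − R$273.93 = R$1,989.07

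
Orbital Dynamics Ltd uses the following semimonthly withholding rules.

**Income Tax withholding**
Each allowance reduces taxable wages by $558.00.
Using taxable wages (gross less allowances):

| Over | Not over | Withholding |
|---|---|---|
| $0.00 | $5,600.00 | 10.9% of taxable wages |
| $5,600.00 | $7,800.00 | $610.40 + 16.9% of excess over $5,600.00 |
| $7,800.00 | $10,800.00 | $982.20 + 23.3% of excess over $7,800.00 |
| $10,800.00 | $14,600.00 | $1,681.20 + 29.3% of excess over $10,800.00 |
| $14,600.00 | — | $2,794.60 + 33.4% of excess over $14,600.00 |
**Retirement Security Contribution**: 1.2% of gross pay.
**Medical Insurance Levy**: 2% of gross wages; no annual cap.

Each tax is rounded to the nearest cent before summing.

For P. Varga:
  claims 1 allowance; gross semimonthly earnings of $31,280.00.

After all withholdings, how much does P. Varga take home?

$22,099.69

Income Tax: taxable = $31,280.00 − 1×$558.00 = $30,722.00
  $2,794.60 + 33.4% × ($30,722.00 − $14,600.00) = $2,794.60 + 33.4% × $16,122.00 = $8,179.35
Retirement Security Contribution: 1.2% × $31,280.00 = $375.36
Medical Insurance Levy: 2% × $31,280.00 = $625.60
Total withheld: $8,179.35 + $375.36 + $625.60 = $9,180.31
Net pay: $31,280.00 − $9,180.31 = $22,099.69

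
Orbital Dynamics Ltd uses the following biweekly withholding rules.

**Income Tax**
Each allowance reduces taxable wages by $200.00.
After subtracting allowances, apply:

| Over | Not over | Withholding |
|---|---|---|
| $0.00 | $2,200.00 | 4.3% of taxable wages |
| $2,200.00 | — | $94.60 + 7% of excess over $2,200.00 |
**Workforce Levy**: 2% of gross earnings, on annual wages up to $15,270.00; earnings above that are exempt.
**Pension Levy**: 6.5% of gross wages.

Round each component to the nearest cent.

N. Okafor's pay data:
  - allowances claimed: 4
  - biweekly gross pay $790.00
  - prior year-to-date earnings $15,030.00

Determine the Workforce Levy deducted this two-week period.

$4.80

Workforce Levy: cap $15,270.00 − YTD $15,030.00 = $240.00 subject; 2% × $240.00 = $4.80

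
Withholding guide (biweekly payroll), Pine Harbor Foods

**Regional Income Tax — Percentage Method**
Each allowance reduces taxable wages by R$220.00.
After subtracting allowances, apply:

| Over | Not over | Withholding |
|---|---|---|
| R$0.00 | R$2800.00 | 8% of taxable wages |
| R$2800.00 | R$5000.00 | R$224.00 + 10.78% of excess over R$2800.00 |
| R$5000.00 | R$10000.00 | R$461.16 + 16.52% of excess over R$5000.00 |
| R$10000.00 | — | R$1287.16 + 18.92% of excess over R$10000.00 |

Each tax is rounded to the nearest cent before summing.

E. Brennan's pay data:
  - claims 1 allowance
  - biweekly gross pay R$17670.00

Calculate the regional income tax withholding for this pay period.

R$2696.70

Regional Income Tax: taxable = R$17670.00 − 1×R$220.00 = R$17450.00
  R$1287.16 + 18.92% × (R$17450.00 − R$10000.00) = R$1287.16 + 18.92% × R$7450.00 = R$2696.70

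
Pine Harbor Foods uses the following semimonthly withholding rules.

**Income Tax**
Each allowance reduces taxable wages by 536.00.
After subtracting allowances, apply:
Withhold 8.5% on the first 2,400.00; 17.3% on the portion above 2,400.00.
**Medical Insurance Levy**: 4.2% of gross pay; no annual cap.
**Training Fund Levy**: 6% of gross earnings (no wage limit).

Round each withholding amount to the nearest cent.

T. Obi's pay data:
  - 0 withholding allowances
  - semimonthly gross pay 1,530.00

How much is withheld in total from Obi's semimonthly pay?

Income Tax: taxable = 1,530.00
  8.5% × 1,530.00 = 130.05
Medical Insurance Levy: 4.2% × 1,530.00 = 64.26
Training Fund Levy: 6% × 1,530.00 = 91.80
Total: 130.05 + 64.26 + 91.80 = 286.11

286.11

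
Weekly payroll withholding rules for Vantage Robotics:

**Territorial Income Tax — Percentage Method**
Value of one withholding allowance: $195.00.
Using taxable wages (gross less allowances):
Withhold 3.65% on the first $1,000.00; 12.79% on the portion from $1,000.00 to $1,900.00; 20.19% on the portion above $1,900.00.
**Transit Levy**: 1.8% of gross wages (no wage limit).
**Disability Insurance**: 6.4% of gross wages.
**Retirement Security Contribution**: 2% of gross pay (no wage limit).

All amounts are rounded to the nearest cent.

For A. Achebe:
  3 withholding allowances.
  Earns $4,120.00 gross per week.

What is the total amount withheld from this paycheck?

Territorial Income Tax: taxable = $4,120.00 − 3×$195.00 = $3,535.00
  $151.61 + 20.19% × ($3,535.00 − $1,900.00) = $151.61 + 20.19% × $1,635.00 = $481.72
Transit Levy: 1.8% × $4,120.00 = $74.16
Disability Insurance: 6.4% × $4,120.00 = $263.68
Retirement Security Contribution: 2% × $4,120.00 = $82.40
Total: $481.72 + $74.16 + $263.68 + $82.40 = $901.96

$901.96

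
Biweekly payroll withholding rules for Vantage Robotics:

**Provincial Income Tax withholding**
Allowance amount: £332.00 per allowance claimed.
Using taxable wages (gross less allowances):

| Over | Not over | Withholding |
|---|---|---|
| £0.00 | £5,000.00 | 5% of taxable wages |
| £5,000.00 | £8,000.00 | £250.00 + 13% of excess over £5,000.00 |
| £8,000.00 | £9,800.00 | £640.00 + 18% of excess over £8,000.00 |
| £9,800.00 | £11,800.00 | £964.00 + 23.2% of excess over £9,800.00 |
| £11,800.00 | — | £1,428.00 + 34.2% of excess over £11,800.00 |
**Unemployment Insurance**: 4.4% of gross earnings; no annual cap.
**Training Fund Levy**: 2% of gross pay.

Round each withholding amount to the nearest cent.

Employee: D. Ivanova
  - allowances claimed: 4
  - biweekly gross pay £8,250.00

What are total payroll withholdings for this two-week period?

Provincial Income Tax: taxable = £8,250.00 − 4×£332.00 = £6,922.00
  £250.00 + 13% × (£6,922.00 − £5,000.00) = £250.00 + 13% × £1,922.00 = £499.86
Unemployment Insurance: 4.4% × £8,250.00 = £363.00
Training Fund Levy: 2% × £8,250.00 = £165.00
Total: £499.86 + £363.00 + £165.00 = £1,027.86

£1,027.86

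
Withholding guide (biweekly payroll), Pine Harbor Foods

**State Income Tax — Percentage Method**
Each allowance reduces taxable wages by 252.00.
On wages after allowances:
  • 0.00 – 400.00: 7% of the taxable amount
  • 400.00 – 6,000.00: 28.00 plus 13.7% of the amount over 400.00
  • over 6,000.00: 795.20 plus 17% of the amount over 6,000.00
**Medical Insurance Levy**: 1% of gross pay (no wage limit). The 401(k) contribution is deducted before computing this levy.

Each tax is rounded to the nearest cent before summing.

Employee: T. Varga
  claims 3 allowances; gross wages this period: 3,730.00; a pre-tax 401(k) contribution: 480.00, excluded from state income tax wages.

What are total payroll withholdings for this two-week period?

347.38

State Income Tax: taxable = 3,730.00 − 480.00 − 3×252.00 = 2,494.00
  28.00 + 13.7% × (2,494.00 − 400.00) = 28.00 + 13.7% × 2,094.00 = 314.88
Medical Insurance Levy: 1% × 3,250.00 = 32.50
Total: 314.88 + 32.50 = 347.38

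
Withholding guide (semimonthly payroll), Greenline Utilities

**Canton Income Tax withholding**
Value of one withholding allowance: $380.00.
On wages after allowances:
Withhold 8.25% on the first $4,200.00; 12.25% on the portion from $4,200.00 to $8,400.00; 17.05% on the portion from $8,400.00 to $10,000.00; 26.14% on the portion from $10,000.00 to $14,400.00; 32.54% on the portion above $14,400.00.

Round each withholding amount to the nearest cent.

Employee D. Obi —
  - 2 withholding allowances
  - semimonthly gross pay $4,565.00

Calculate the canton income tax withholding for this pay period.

$313.91

Canton Income Tax: taxable = $4,565.00 − 2×$380.00 = $3,805.00
  8.25% × $3,805.00 = $313.91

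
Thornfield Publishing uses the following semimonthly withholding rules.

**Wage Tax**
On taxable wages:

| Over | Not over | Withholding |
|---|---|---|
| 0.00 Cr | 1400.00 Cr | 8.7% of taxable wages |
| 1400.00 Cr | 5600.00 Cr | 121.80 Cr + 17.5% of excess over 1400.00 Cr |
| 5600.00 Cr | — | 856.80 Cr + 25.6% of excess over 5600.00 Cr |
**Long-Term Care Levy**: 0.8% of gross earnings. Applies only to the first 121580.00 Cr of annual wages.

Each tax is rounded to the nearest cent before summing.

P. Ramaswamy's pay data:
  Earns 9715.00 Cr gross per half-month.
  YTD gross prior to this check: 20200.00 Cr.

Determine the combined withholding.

Wage Tax: taxable = 9715.00 Cr
  856.80 Cr + 25.6% × (9715.00 Cr − 5600.00 Cr) = 856.80 Cr + 25.6% × 4115.00 Cr = 1910.24 Cr
Long-Term Care Levy: 0.8% × 9715.00 Cr = 77.72 Cr
Total: 1910.24 Cr + 77.72 Cr = 1987.96 Cr

1987.96 Cr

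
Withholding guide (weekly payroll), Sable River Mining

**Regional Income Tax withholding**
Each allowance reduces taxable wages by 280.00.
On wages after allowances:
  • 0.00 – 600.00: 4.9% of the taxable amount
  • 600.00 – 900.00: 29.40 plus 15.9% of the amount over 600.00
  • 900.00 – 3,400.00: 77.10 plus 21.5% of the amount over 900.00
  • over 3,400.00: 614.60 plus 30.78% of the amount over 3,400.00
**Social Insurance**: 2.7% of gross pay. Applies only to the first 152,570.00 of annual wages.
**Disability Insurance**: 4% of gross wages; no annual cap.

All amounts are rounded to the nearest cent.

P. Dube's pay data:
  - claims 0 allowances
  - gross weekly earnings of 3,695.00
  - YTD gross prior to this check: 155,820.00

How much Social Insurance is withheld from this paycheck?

0.00

Social Insurance: YTD 155,820.00 ≥ cap 152,570.00 → 0.00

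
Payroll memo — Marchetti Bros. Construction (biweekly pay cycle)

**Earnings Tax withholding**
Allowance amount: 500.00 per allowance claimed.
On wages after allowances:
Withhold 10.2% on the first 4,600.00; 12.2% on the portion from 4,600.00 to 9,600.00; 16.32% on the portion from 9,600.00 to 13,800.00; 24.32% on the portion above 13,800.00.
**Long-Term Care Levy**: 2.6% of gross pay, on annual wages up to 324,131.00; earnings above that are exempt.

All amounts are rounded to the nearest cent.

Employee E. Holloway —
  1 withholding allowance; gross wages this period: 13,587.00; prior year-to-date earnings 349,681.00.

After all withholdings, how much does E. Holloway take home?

Earnings Tax: taxable = 13,587.00 − 1×500.00 = 13,087.00
  1,079.20 + 16.32% × (13,087.00 − 9,600.00) = 1,079.20 + 16.32% × 3,487.00 = 1,648.28
Long-Term Care Levy: YTD 349,681.00 ≥ cap 324,131.00 → 0.00
Total withheld: 1,648.28 + 0.00 = 1,648.28
Net pay: 13,587.00 − 1,648.28 = 11,938.72

11,938.72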